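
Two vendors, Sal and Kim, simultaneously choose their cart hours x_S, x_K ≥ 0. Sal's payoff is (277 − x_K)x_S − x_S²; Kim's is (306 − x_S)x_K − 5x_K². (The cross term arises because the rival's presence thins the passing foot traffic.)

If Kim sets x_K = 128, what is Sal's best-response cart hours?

74.5

Expanding Sal's payoff: 277x_S − x_Kx_S − x_S².
∂π/∂x_S = 277 − x_K − 2x_S = 0, so x_S = 138.5 − 0.5x_K.
At x_K = 128: x_S = 138.5 − 0.5·128 = 74.5.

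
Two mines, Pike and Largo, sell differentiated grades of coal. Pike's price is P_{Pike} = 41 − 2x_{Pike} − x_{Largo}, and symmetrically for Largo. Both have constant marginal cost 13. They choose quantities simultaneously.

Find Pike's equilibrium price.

24.2

Mine Pike's profit: π = x_{Pike}(41 − 2x_{Pike} − x_{Largo}) − 13x_{Pike}.
∂π/∂x_{Pike} = 28 − 4x_{Pike} − x_{Largo} = 0 ⇒ x_{Pike} = 7 − 0.25x_{Largo}.
The game is symmetric, so in equilibrium x_{Largo} = x_{Pike}: the reaction function gives 1.25x_{Pike} = 7, hence x_{Pike} = 5.6.
P_{Pike} = 41 − 2·5.6 − 5.6 = 24.2.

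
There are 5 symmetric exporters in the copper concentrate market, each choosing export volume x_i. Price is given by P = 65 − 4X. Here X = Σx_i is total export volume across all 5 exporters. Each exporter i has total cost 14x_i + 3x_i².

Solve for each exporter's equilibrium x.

A representative exporter's profit is π_i = x_i(65 − 4X) − 14x_i − 3x_i², with X = x_i + Σ_{j≠i} x_j.
First-order condition: 51 − 14x_i − 4Σ_{j≠i} x_j = 0.
In a symmetric equilibrium every exporter chooses the same x, so Σ_{j≠i} x_j = 4x. The condition becomes 51 − 30x = 0, giving x = 51/30 = 1.7.

1.7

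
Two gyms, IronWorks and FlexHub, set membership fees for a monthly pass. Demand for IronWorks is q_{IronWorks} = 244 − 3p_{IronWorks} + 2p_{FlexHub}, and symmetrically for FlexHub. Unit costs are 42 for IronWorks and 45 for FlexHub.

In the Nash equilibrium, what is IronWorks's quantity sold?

IronWorks's profit: π = (p_{IronWorks} − 42)(244 − 3p_{IronWorks} + 2p_{FlexHub}).
∂π/∂p_{IronWorks} = 370 − 6p_{IronWorks} + 2p_{FlexHub} = 0 ⇒ p_{IronWorks} = 185/3 + (1/3)p_{FlexHub}.
Similarly p_{FlexHub} = 379/6 + (1/3)p_{IronWorks}.
Solving the two reaction functions simultaneously: (1 − (1/3)(1/3))p_{IronWorks} = 185/3 + (1/3)·(379/6), so (8/9)p_{IronWorks} = 1489/18 and p_{IronWorks} = 93.0625.
Then p_{FlexHub} = 379/6 + (1/3)·93.0625 = 94.1875.
q_{IronWorks} = 244 − 3·93.0625 + 2·94.1875 = 153.1875.

153.1875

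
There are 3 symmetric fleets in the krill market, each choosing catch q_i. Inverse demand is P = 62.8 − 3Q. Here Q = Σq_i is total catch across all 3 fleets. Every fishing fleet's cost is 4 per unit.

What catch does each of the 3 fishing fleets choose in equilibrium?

4.9

A representative fishing fleet's profit is π_i = q_i(62.8 − 3Q) − 4q_i, with Q = q_i + Σ_{j≠i} q_j.
First-order condition: 58.8 − 6q_i − 3Σ_{j≠i} q_j = 0.
Imposing symmetry (q_j = q for all j) turns Σ_{j≠i} q_j into 2q, so 58.8 = 12q and q = 4.9.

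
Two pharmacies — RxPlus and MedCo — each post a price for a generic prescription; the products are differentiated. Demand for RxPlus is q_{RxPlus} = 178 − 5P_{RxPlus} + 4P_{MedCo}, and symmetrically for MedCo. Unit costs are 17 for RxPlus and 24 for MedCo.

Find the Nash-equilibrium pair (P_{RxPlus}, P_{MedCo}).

RxPlus's profit: π = (P_{RxPlus} − 17)(178 − 5P_{RxPlus} + 4P_{MedCo}).
∂π/∂P_{RxPlus} = 263 − 10P_{RxPlus} + 4P_{MedCo} = 0 ⇒ P_{RxPlus} = 26.3 + 0.4P_{MedCo}.
Similarly P_{MedCo} = 29.8 + 0.4P_{RxPlus}.
Plugging P_{MedCo} into RxPlus's best response: P_{RxPlus} = 26.3 + 0.4(29.8 + 0.4P_{RxPlus}) ⇒ 0.84P_{RxPlus} = 38.22, so P_{RxPlus} = 45.5.
Then P_{MedCo} = 29.8 + 0.4·45.5 = 48.

45.5, 48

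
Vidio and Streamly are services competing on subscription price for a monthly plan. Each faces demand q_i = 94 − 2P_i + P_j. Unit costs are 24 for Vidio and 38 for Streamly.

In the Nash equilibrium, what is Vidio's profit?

Vidio's profit: π = (P_{Vidio} − 24)(94 − 2P_{Vidio} + P_{Streamly}).
∂π/∂P_{Vidio} = 142 − 4P_{Vidio} + P_{Streamly} = 0 ⇒ P_{Vidio} = 35.5 + 0.25P_{Streamly}.
Similarly P_{Streamly} = 42.5 + 0.25P_{Vidio}.
Solving the two reaction functions simultaneously: (1 − (0.25)(0.25))P_{Vidio} = 35.5 + 0.25·42.5, so 0.9375P_{Vidio} = 46.125 and P_{Vidio} = 49.2.
Then P_{Streamly} = 42.5 + 0.25·49.2 = 54.8.
q_{Vidio} = 94 − 2·49.2 + 54.8 = 50.4.
Profit = (49.2 − 24)·50.4 = 1270.08.

1270.08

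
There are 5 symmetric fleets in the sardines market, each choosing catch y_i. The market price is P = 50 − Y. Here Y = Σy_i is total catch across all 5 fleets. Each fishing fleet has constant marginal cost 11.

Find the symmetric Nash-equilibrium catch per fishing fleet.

A representative fishing fleet's profit is π_i = y_i(50 − Y) − 11y_i, with Y = y_i + Σ_{j≠i} y_j.
First-order condition: 39 − 2y_i − Σ_{j≠i} y_j = 0.
Imposing symmetry (y_j = y for all j) turns Σ_{j≠i} y_j into 4y, so 39 = 6y and y = 6.5.

6.5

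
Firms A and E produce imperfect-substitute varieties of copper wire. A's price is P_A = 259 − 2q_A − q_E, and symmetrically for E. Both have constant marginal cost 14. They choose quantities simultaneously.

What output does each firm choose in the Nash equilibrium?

49

Firm A's profit: π = q_A(259 − 2q_A − q_E) − 14q_A.
∂π/∂q_A = 245 − 4q_A − q_E = 0 ⇒ q_A = 61.25 − 0.25q_E.
The game is symmetric, so in equilibrium q_E = q_A: the reaction function gives 1.25q_A = 61.25, hence q_A = 49.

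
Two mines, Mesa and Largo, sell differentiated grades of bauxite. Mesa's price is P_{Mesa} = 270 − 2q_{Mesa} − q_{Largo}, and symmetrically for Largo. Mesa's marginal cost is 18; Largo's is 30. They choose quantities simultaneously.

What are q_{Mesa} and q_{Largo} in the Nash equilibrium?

Mine Mesa's profit: π = q_{Mesa}(270 − 2q_{Mesa} − q_{Largo}) − 18q_{Mesa}.
∂π/∂q_{Mesa} = 252 − 4q_{Mesa} − q_{Largo} = 0 ⇒ q_{Mesa} = 63 − 0.25q_{Largo}.
Similarly q_{Largo} = 60 − 0.25q_{Mesa}.
Substituting the second reaction function into the first: q_{Mesa} = 63 − 0.25(60 − 0.25q_{Mesa}), which gives 0.9375q_{Mesa} = 48 ⇒ q_{Mesa} = 51.2.
Then q_{Largo} = 60 − 0.25·51.2 = 47.2.

51.2, 47.2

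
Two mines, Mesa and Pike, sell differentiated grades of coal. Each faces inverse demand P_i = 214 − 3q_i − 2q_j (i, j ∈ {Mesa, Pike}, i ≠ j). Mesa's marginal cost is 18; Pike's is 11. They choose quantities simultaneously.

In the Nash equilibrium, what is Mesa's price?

Mine Mesa's profit: π = q_{Mesa}(214 − 3q_{Mesa} − 2q_{Pike}) − 18q_{Mesa}.
∂π/∂q_{Mesa} = 196 − 6q_{Mesa} − 2q_{Pike} = 0 ⇒ q_{Mesa} = 98/3 − (1/3)q_{Pike}.
Similarly q_{Pike} = 203/6 − (1/3)q_{Mesa}.
Solving the two reaction functions simultaneously: (1 − (−1/3)(−1/3))q_{Mesa} = 98/3 − (1/3)·(203/6), so (8/9)q_{Mesa} = 385/18 and q_{Mesa} = 24.0625.
Then q_{Pike} = 203/6 − (1/3)·24.0625 = 25.8125.
P_{Mesa} = 214 − 3·24.0625 − 2·25.8125 = 90.1875.

90.1875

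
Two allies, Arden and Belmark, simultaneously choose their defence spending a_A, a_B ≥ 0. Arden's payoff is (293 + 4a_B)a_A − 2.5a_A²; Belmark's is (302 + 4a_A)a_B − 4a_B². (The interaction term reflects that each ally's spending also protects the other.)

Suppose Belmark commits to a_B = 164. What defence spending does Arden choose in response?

Expanding Arden's payoff: 293a_A + 4a_Ba_A − 2.5a_A².
∂π/∂a_A = 293 + 4a_B − 5a_A = 0, so a_A = 58.6 + 0.8a_B.
At a_B = 164: a_A = 58.6 + 0.8·164 = 189.8.

189.8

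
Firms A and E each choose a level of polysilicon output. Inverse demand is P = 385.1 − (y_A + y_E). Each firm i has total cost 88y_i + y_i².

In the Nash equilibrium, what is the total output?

Firm A's profit: π = y_A(385.1 − (y_A + y_E)) − 88y_A − y_A².
∂π/∂y_A = 297.1 − 4y_A − y_E = 0, so y_A = 74.275 − 0.25y_E.
Setting y_A = y_E in the reaction function: y_A = 74.275 − 0.25y_A, so y_A = 74.275 / 1.25 = 59.42.
Total output: 59.42 + 59.42 = 118.84.

118.84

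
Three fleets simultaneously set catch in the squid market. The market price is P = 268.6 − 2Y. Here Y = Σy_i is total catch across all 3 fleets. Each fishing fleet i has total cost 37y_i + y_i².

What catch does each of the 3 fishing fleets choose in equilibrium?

23.16

A representative fishing fleet's profit is π_i = y_i(268.6 − 2Y) − 37y_i − y_i², with Y = y_i + Σ_{j≠i} y_j.
First-order condition: 231.6 − 6y_i − 2Σ_{j≠i} y_j = 0.
Imposing symmetry (y_j = y for all j) turns Σ_{j≠i} y_j into 2y, so 231.6 = 10y and y = 23.16.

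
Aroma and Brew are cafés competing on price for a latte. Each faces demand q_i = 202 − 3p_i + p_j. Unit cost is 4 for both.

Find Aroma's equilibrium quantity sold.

Aroma's profit: π = (p_{Aroma} − 4)(202 − 3p_{Aroma} + p_{Brew}).
∂π/∂p_{Aroma} = 214 − 6p_{Aroma} + p_{Brew} = 0 ⇒ p_{Aroma} = 107/3 + (1/6)p_{Brew}.
Setting p_{Aroma} = p_{Brew} in the reaction function: p_{Aroma} = 107/3 + (1/6)p_{Aroma}, so p_{Aroma} = (107/3) / (5/6) = 42.8.
q_{Aroma} = 202 − 3·42.8 + 42.8 = 116.4.

116.4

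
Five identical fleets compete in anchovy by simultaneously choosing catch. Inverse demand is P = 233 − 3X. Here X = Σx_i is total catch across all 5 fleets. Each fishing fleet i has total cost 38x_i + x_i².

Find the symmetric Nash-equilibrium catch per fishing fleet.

A representative fishing fleet's profit is π_i = x_i(233 − 3X) − 38x_i − x_i², with X = x_i + Σ_{j≠i} x_j.
First-order condition: 195 − 8x_i − 3Σ_{j≠i} x_j = 0.
With identical fishing fleets, set every x_j = x: then 195 − 8x − 12x = 0, i.e. x = 195/20 = 9.75.

9.75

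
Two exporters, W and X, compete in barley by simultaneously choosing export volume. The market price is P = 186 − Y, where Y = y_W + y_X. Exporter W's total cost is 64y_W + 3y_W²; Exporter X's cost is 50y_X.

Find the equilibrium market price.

114.4

Exporter W's profit: π = y_W(186 − (y_W + y_X)) − 64y_W − 3y_W².
∂π/∂y_W = 122 − 8y_W − y_X = 0, so y_W = 15.25 − 0.125y_X.
For X: ∂π/∂y_X = 136 − 2y_X − y_W = 0 ⇒ y_X = 68 − 0.5y_W.
Plugging y_X into W's best response: y_W = 15.25 − 0.125(68 − 0.5y_W) ⇒ 0.9375y_W = 6.75, so y_W = 7.2.
Then y_X = 68 − 0.5·7.2 = 64.4.
Equilibrium price: P = 186 − 71.6 = 114.4.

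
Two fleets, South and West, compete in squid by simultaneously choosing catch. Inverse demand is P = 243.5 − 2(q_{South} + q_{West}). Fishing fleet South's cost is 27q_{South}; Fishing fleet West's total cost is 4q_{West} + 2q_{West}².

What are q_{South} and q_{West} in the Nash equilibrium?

Fishing fleet South's profit: π = q_{South}(243.5 − 2(q_{South} + q_{West})) − 27q_{South}.
∂π/∂q_{South} = 216.5 − 4q_{South} − 2q_{West} = 0, so q_{South} = 54.125 − 0.5q_{West}.
For West: ∂π/∂q_{West} = 239.5 − 8q_{West} − 2q_{South} = 0 ⇒ q_{West} = 29.9375 − 0.25q_{South}.
Substituting the second reaction function into the first: q_{South} = 54.125 − 0.5(29.9375 − 0.25q_{South}), which gives 0.875q_{South} = 1253/32 ⇒ q_{South} = 44.75.
Then q_{West} = 29.9375 − 0.25·44.75 = 18.75.

44.75, 18.75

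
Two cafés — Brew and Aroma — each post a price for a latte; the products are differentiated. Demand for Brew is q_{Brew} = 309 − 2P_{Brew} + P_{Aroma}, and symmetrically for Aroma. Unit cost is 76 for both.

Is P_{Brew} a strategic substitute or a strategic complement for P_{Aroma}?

strategic complements

Brew's profit: π = (P_{Brew} − 76)(309 − 2P_{Brew} + P_{Aroma}).
∂π/∂P_{Brew} = 461 − 4P_{Brew} + P_{Aroma} = 0 ⇒ P_{Brew} = 115.25 + 0.25P_{Aroma}.
The best-response slope dP_{Brew}/dP_{Aroma} = 0.25 > 0: the reaction function is upward-sloping, so the choices are strategic complements.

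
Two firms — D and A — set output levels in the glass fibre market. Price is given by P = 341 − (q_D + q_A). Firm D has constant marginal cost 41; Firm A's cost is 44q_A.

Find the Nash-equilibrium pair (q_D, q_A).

Firm D's profit: π = q_D(341 − (q_D + q_A)) − 41q_D.
∂π/∂q_D = 300 − 2q_D − q_A = 0, so q_D = 150 − 0.5q_A.
By the same steps for A: q_A = 148.5 − 0.5q_D.
Solving the two reaction functions simultaneously: (1 − (−0.5)(−0.5))q_D = 150 − 0.5·148.5, so 0.75q_D = 75.75 and q_D = 101.
Then q_A = 148.5 − 0.5·101 = 98.

101, 98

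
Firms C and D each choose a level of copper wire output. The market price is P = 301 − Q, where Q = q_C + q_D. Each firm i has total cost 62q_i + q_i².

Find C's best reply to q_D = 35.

51

Firm C's profit: π = q_C(301 − (q_C + q_D)) − 62q_C − q_C².
∂π/∂q_C = 239 − 4q_C − q_D = 0, so q_C = 59.75 − 0.25q_D.
At q_D = 35: q_C = 59.75 − 0.25·35 = 51.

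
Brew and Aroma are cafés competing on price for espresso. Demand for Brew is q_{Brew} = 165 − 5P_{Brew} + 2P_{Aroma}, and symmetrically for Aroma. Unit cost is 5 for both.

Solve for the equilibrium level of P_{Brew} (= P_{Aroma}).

23.75

Brew's profit: π = (P_{Brew} − 5)(165 − 5P_{Brew} + 2P_{Aroma}).
∂π/∂P_{Brew} = 190 − 10P_{Brew} + 2P_{Aroma} = 0 ⇒ P_{Brew} = 19 + 0.2P_{Aroma}.
Setting P_{Brew} = P_{Aroma} in the reaction function: P_{Brew} = 19 + 0.2P_{Brew}, so P_{Brew} = 19 / 0.8 = 23.75.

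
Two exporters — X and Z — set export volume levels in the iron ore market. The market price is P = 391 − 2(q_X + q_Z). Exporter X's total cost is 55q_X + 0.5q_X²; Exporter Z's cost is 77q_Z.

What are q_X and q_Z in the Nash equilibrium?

Exporter X's profit: π = q_X(391 − 2(q_X + q_Z)) − 55q_X − 0.5q_X².
∂π/∂q_X = 336 − 5q_X − 2q_Z = 0, so q_X = 67.2 − 0.4q_Z.
For Z: ∂π/∂q_Z = 314 − 4q_Z − 2q_X = 0 ⇒ q_Z = 78.5 − 0.5q_X.
Solving the two reaction functions simultaneously: (1 − (−0.4)(−0.5))q_X = 67.2 − 0.4·78.5, so 0.8q_X = 35.8 and q_X = 44.75.
Then q_Z = 78.5 − 0.5·44.75 = 56.125.

44.75, 56.125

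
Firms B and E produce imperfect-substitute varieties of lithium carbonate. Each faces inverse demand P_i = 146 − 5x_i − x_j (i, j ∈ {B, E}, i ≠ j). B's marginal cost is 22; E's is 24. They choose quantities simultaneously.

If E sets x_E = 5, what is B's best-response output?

11.9

Firm B's profit: π = x_B(146 − 5x_B − x_E) − 22x_B.
∂π/∂x_B = 124 − 10x_B − x_E = 0 ⇒ x_B = 12.4 − 0.1x_E.
At x_E = 5: x_B = 12.4 − 0.1·5 = 11.9.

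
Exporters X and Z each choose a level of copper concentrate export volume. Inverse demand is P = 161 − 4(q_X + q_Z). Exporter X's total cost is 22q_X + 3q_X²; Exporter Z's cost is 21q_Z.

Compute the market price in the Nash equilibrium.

Exporter X's profit: π = q_X(161 − 4(q_X + q_Z)) − 22q_X − 3q_X².
∂π/∂q_X = 139 − 14q_X − 4q_Z = 0, so q_X = 139/14 − (2/7)q_Z.
For Z: ∂π/∂q_Z = 140 − 8q_Z − 4q_X = 0 ⇒ q_Z = 17.5 − 0.5q_X.
Substituting the second reaction function into the first: q_X = 139/14 − (2/7)(17.5 − 0.5q_X), which gives (6/7)q_X = 69/14 ⇒ q_X = 5.75.
Then q_Z = 17.5 − 0.5·5.75 = 14.625.
Equilibrium price: P = 161 − 4·20.375 = 79.5.

79.5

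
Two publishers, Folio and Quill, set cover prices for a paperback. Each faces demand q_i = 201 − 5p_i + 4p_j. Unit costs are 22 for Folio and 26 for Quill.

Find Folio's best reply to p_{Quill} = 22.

39.9

Folio's profit: π = (p_{Folio} − 22)(201 − 5p_{Folio} + 4p_{Quill}).
∂π/∂p_{Folio} = 311 − 10p_{Folio} + 4p_{Quill} = 0 ⇒ p_{Folio} = 31.1 + 0.4p_{Quill}.
At p_{Quill} = 22: p_{Folio} = 31.1 + 0.4·22 = 39.9.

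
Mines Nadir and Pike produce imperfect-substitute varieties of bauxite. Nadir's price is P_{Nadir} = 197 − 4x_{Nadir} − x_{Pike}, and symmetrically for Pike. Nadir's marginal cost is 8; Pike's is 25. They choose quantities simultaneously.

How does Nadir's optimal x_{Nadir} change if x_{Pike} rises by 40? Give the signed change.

Mine Nadir's profit: π = x_{Nadir}(197 − 4x_{Nadir} − x_{Pike}) − 8x_{Nadir}.
∂π/∂x_{Nadir} = 189 − 8x_{Nadir} − x_{Pike} = 0 ⇒ x_{Nadir} = 23.625 − 0.125x_{Pike}.
The reaction-function slope is −0.125, so a 40-unit rise in x_{Pike} moves x_{Nadir} by −0.125 × 40 = −5. Nadir's best response falls — the actions are strategic substitutes.

-5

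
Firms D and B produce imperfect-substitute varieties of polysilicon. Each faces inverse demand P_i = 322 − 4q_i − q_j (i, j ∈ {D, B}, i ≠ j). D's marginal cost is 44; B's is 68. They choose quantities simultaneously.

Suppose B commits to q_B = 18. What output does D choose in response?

32.5

Firm D's profit: π = q_D(322 − 4q_D − q_B) − 44q_D.
∂π/∂q_D = 278 − 8q_D − q_B = 0 ⇒ q_D = 34.75 − 0.125q_B.
At q_B = 18: q_D = 34.75 − 0.125·18 = 32.5.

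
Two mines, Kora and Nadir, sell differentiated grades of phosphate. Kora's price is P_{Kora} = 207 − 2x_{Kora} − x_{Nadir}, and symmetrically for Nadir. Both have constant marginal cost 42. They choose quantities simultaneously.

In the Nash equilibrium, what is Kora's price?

108

Mine Kora's profit: π = x_{Kora}(207 − 2x_{Kora} − x_{Nadir}) − 42x_{Kora}.
∂π/∂x_{Kora} = 165 − 4x_{Kora} − x_{Nadir} = 0 ⇒ x_{Kora} = 41.25 − 0.25x_{Nadir}.
Setting x_{Kora} = x_{Nadir} in the reaction function: x_{Kora} = 41.25 − 0.25x_{Kora}, so x_{Kora} = 41.25 / 1.25 = 33.
P_{Kora} = 207 − 2·33 − 33 = 108.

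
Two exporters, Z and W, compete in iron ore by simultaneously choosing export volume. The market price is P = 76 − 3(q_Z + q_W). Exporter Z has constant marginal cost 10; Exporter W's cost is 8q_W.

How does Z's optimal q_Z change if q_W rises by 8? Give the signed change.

-4

Exporter Z's profit: π = q_Z(76 − 3(q_Z + q_W)) − 10q_Z.
∂π/∂q_Z = 66 − 6q_Z − 3q_W = 0, so q_Z = 11 − 0.5q_W.
The reaction-function slope is −0.5, so an 8-unit rise in q_W moves q_Z by −0.5 × 8 = −4. Z's best response falls — the actions are strategic substitutes.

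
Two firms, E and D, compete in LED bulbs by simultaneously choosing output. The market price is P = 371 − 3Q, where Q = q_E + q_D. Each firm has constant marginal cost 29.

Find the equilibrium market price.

143

Firm E's profit: π = q_E(371 − 3(q_E + q_D)) − 29q_E.
∂π/∂q_E = 342 − 6q_E − 3q_D = 0, so q_E = 57 − 0.5q_D.
The game is symmetric, so in equilibrium q_D = q_E: the reaction function gives 1.5q_E = 57, hence q_E = 38.
Equilibrium price: P = 371 − 3·76 = 143.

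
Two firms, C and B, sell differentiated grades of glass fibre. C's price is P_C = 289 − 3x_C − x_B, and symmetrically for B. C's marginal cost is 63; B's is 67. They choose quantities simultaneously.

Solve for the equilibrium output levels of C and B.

32.4, 31.6

Firm C's profit: π = x_C(289 − 3x_C − x_B) − 63x_C.
∂π/∂x_C = 226 − 6x_C − x_B = 0 ⇒ x_C = 113/3 − (1/6)x_B.
Similarly x_B = 37 − (1/6)x_C.
Solving the two reaction functions simultaneously: (1 − (−1/6)(−1/6))x_C = 113/3 − (1/6)·37, so (35/36)x_C = 31.5 and x_C = 32.4.
Then x_B = 37 − (1/6)·32.4 = 31.6.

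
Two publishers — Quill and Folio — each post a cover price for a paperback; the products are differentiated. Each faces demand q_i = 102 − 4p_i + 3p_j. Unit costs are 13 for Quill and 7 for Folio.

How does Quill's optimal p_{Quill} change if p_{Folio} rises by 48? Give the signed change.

18

Quill's profit: π = (p_{Quill} − 13)(102 − 4p_{Quill} + 3p_{Folio}).
∂π/∂p_{Quill} = 154 − 8p_{Quill} + 3p_{Folio} = 0 ⇒ p_{Quill} = 19.25 + 0.375p_{Folio}.
The reaction-function slope is 0.375, so a 48-unit rise in p_{Folio} moves p_{Quill} by 0.375 × 48 = 18. Quill's best response rises — the actions are strategic complements.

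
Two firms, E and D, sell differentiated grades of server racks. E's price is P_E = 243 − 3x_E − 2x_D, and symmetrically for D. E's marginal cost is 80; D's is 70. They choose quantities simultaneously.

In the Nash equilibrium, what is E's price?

Firm E's profit: π = x_E(243 − 3x_E − 2x_D) − 80x_E.
∂π/∂x_E = 163 − 6x_E − 2x_D = 0 ⇒ x_E = 163/6 − (1/3)x_D.
Similarly x_D = 173/6 − (1/3)x_E.
Solving the two reaction functions simultaneously: (1 − (−1/3)(−1/3))x_E = 163/6 − (1/3)·(173/6), so (8/9)x_E = 158/9 and x_E = 19.75.
Then x_D = 173/6 − (1/3)·19.75 = 22.25.
P_E = 243 − 3·19.75 − 2·22.25 = 139.25.

139.25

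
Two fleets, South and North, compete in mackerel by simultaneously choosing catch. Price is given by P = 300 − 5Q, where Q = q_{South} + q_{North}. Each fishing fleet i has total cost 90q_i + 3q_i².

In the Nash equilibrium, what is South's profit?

Fishing fleet South's profit: π = q_{South}(300 − 5(q_{South} + q_{North})) − 90q_{South} − 3q_{South}².
∂π/∂q_{South} = 210 − 16q_{South} − 5q_{North} = 0, so q_{South} = 13.125 − 0.3125q_{North}.
The game is symmetric, so in equilibrium q_{North} = q_{South}: the reaction function gives 1.3125q_{South} = 13.125, hence q_{South} = 10.
Price P = 300 − 5·20 = 200.
South's profit: (200 − 90)·10 − 3(10)² = 800.

800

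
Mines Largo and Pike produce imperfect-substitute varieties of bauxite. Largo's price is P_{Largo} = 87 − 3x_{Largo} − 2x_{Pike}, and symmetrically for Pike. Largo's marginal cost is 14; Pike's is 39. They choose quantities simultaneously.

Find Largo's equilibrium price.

46.0625

Mine Largo's profit: π = x_{Largo}(87 − 3x_{Largo} − 2x_{Pike}) − 14x_{Largo}.
∂π/∂x_{Largo} = 73 − 6x_{Largo} − 2x_{Pike} = 0 ⇒ x_{Largo} = 73/6 − (1/3)x_{Pike}.
Similarly x_{Pike} = 8 − (1/3)x_{Largo}.
Solving the two reaction functions simultaneously: (1 − (−1/3)(−1/3))x_{Largo} = 73/6 − (1/3)·8, so (8/9)x_{Largo} = 9.5 and x_{Largo} = 10.6875.
Then x_{Pike} = 8 − (1/3)·10.6875 = 4.4375.
P_{Largo} = 87 − 3·10.6875 − 2·4.4375 = 46.0625.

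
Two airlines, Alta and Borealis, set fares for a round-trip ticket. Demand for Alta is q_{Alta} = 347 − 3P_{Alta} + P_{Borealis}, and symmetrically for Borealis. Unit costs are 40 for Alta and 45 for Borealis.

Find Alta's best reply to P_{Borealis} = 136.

100.5

Alta's profit: π = (P_{Alta} − 40)(347 − 3P_{Alta} + P_{Borealis}).
∂π/∂P_{Alta} = 467 − 6P_{Alta} + P_{Borealis} = 0 ⇒ P_{Alta} = 467/6 + (1/6)P_{Borealis}.
At P_{Borealis} = 136: P_{Alta} = 467/6 + (1/6)·136 = 100.5.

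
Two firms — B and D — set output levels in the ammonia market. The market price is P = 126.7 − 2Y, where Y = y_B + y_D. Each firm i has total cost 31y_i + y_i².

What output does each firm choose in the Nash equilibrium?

Firm B's profit: π = y_B(126.7 − 2(y_B + y_D)) − 31y_B − y_B².
∂π/∂y_B = 95.7 − 6y_B − 2y_D = 0, so y_B = 15.95 − (1/3)y_D.
The game is symmetric, so in equilibrium y_D = y_B: the reaction function gives (4/3)y_B = 15.95, hence y_B = 11.9625.

11.9625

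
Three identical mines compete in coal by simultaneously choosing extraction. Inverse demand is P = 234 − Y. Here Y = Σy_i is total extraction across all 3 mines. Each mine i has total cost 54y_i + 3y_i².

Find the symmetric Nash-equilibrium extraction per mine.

A representative mine's profit is π_i = y_i(234 − Y) − 54y_i − 3y_i², with Y = y_i + Σ_{j≠i} y_j.
First-order condition: 180 − 8y_i − Σ_{j≠i} y_j = 0.
In a symmetric equilibrium every mine chooses the same y, so Σ_{j≠i} y_j = 2y. The condition becomes 180 − 10y = 0, giving y = 180/10 = 18.

18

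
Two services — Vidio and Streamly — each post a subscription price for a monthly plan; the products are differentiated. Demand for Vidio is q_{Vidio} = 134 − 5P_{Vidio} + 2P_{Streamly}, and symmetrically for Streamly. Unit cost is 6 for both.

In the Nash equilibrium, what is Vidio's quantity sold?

Vidio's profit: π = (P_{Vidio} − 6)(134 − 5P_{Vidio} + 2P_{Streamly}).
∂π/∂P_{Vidio} = 164 − 10P_{Vidio} + 2P_{Streamly} = 0 ⇒ P_{Vidio} = 16.4 + 0.2P_{Streamly}.
By symmetry P_{Streamly} = P_{Vidio}; substituting into the reaction function, 0.8P_{Vidio} = 16.4 and P_{Vidio} = 20.5.
q_{Vidio} = 134 − 5·20.5 + 2·20.5 = 72.5.

72.5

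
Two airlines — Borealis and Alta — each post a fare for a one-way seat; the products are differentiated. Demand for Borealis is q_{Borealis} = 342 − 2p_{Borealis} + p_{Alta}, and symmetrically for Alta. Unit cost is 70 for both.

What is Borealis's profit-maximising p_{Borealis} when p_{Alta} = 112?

148.5

Borealis's profit: π = (p_{Borealis} − 70)(342 − 2p_{Borealis} + p_{Alta}).
∂π/∂p_{Borealis} = 482 − 4p_{Borealis} + p_{Alta} = 0 ⇒ p_{Borealis} = 120.5 + 0.25p_{Alta}.
At p_{Alta} = 112: p_{Borealis} = 120.5 + 0.25·112 = 148.5.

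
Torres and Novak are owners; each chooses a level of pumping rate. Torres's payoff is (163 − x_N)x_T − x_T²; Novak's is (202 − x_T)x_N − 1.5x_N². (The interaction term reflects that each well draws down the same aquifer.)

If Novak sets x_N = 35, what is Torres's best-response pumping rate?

Expanding Torres's payoff: 163x_T − x_Nx_T − x_T².
∂π/∂x_T = 163 − x_N − 2x_T = 0, so x_T = 81.5 − 0.5x_N.
At x_N = 35: x_T = 81.5 − 0.5·35 = 64.

64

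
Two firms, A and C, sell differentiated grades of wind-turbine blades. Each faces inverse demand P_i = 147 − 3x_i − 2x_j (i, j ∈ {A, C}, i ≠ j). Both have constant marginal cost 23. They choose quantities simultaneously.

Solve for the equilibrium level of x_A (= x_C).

Firm A's profit: π = x_A(147 − 3x_A − 2x_C) − 23x_A.
∂π/∂x_A = 124 − 6x_A − 2x_C = 0 ⇒ x_A = 62/3 − (1/3)x_C.
By symmetry x_C = x_A; substituting into the reaction function, (4/3)x_A = 62/3 and x_A = 15.5.

15.5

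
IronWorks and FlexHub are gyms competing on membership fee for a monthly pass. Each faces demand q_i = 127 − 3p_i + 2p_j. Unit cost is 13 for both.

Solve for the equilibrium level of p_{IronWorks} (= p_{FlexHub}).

41.5

IronWorks's profit: π = (p_{IronWorks} − 13)(127 − 3p_{IronWorks} + 2p_{FlexHub}).
∂π/∂p_{IronWorks} = 166 − 6p_{IronWorks} + 2p_{FlexHub} = 0 ⇒ p_{IronWorks} = 83/3 + (1/3)p_{FlexHub}.
By symmetry p_{FlexHub} = p_{IronWorks}; substituting into the reaction function, (2/3)p_{IronWorks} = 83/3 and p_{IronWorks} = 41.5.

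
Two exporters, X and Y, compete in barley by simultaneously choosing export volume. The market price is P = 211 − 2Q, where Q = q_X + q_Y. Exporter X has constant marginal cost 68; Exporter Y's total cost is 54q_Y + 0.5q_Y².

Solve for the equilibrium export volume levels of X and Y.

25.0625, 21.375

Exporter X's profit: π = q_X(211 − 2(q_X + q_Y)) − 68q_X.
∂π/∂q_X = 143 − 4q_X − 2q_Y = 0, so q_X = 35.75 − 0.5q_Y.
For Y: ∂π/∂q_Y = 157 − 5q_Y − 2q_X = 0 ⇒ q_Y = 31.4 − 0.4q_X.
Substituting the second reaction function into the first: q_X = 35.75 − 0.5(31.4 − 0.4q_X), which gives 0.8q_X = 20.05 ⇒ q_X = 25.0625.
Then q_Y = 31.4 − 0.4·25.0625 = 21.375.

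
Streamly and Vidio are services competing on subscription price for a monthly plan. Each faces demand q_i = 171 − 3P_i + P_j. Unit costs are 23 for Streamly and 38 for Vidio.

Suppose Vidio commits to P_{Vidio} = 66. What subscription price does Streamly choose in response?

51

Streamly's profit: π = (P_{Streamly} − 23)(171 − 3P_{Streamly} + P_{Vidio}).
∂π/∂P_{Streamly} = 240 − 6P_{Streamly} + P_{Vidio} = 0 ⇒ P_{Streamly} = 40 + (1/6)P_{Vidio}.
At P_{Vidio} = 66: P_{Streamly} = 40 + (1/6)·66 = 51.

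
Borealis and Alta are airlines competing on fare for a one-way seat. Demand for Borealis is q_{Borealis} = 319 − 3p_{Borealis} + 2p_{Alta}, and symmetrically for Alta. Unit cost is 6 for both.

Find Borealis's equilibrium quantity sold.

Borealis's profit: π = (p_{Borealis} − 6)(319 − 3p_{Borealis} + 2p_{Alta}).
∂π/∂p_{Borealis} = 337 − 6p_{Borealis} + 2p_{Alta} = 0 ⇒ p_{Borealis} = 337/6 + (1/3)p_{Alta}.
By symmetry p_{Alta} = p_{Borealis}; substituting into the reaction function, (2/3)p_{Borealis} = 337/6 and p_{Borealis} = 84.25.
q_{Borealis} = 319 − 3·84.25 + 2·84.25 = 234.75.

234.75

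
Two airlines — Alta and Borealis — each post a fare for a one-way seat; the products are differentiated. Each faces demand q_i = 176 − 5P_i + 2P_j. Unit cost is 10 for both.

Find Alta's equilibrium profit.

1665.3125

Alta's profit: π = (P_{Alta} − 10)(176 − 5P_{Alta} + 2P_{Borealis}).
∂π/∂P_{Alta} = 226 − 10P_{Alta} + 2P_{Borealis} = 0 ⇒ P_{Alta} = 22.6 + 0.2P_{Borealis}.
By symmetry P_{Borealis} = P_{Alta}; substituting into the reaction function, 0.8P_{Alta} = 22.6 and P_{Alta} = 28.25.
q_{Alta} = 176 − 5·28.25 + 2·28.25 = 91.25.
Profit = (28.25 − 10)·91.25 = 1665.3125.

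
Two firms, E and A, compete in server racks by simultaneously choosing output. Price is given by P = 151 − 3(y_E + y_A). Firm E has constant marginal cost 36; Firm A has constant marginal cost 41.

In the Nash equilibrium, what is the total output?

Firm E's profit: π = y_E(151 − 3(y_E + y_A)) − 36y_E.
∂π/∂y_E = 115 − 6y_E − 3y_A = 0, so y_E = 115/6 − 0.5y_A.
By the same steps for A: y_A = 55/3 − 0.5y_E.
Plugging y_A into E's best response: y_E = 115/6 − 0.5(55/3 − 0.5y_E) ⇒ 0.75y_E = 10, so y_E = 40/3.
Then y_A = 55/3 − 0.5·(40/3) = 35/3.
Total output: 40/3 + 35/3 = 25.

25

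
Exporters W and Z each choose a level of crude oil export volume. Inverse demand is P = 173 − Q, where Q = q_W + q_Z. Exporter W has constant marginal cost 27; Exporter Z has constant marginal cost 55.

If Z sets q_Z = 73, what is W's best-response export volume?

36.5

Exporter W's profit: π = q_W(173 − (q_W + q_Z)) − 27q_W.
∂π/∂q_W = 146 − 2q_W − q_Z = 0, so q_W = 73 − 0.5q_Z.
At q_Z = 73: q_W = 73 − 0.5·73 = 36.5.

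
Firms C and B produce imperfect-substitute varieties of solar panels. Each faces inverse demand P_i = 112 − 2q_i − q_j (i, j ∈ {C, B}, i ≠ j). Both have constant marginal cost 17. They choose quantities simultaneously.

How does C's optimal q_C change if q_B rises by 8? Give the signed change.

-2

Firm C's profit: π = q_C(112 − 2q_C − q_B) − 17q_C.
∂π/∂q_C = 95 − 4q_C − q_B = 0 ⇒ q_C = 23.75 − 0.25q_B.
The reaction-function slope is −0.25, so an 8-unit rise in q_B moves q_C by −0.25 × 8 = −2. C's best response falls — the actions are strategic substitutes.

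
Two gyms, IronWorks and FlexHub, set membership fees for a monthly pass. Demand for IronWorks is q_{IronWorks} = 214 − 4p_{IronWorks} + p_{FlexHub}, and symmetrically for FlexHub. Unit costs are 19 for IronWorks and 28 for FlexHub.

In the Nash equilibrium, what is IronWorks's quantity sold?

92

IronWorks's profit: π = (p_{IronWorks} − 19)(214 − 4p_{IronWorks} + p_{FlexHub}).
∂π/∂p_{IronWorks} = 290 − 8p_{IronWorks} + p_{FlexHub} = 0 ⇒ p_{IronWorks} = 36.25 + 0.125p_{FlexHub}.
Similarly p_{FlexHub} = 40.75 + 0.125p_{IronWorks}.
Substituting the second reaction function into the first: p_{IronWorks} = 36.25 + 0.125(40.75 + 0.125p_{IronWorks}), which gives (63/64)p_{IronWorks} = 1323/32 ⇒ p_{IronWorks} = 42.
Then p_{FlexHub} = 40.75 + 0.125·42 = 46.
q_{IronWorks} = 214 − 4·42 + 46 = 92.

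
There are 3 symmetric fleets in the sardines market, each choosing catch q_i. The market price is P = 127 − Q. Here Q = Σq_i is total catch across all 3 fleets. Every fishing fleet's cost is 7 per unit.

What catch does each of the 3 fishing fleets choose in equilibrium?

30

A representative fishing fleet's profit is π_i = q_i(127 − Q) − 7q_i, with Q = q_i + Σ_{j≠i} q_j.
First-order condition: 120 − 2q_i − Σ_{j≠i} q_j = 0.
Imposing symmetry (q_j = q for all j) turns Σ_{j≠i} q_j into 2q, so 120 = 4q and q = 30.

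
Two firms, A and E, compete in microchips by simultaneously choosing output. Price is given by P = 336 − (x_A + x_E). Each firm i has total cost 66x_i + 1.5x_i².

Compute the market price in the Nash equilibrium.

246

Firm A's profit: π = x_A(336 − (x_A + x_E)) − 66x_A − 1.5x_A².
∂π/∂x_A = 270 − 5x_A − x_E = 0, so x_A = 54 − 0.2x_E.
Setting x_A = x_E in the reaction function: x_A = 54 − 0.2x_A, so x_A = 54 / 1.2 = 45.
Equilibrium price: P = 336 − 90 = 246.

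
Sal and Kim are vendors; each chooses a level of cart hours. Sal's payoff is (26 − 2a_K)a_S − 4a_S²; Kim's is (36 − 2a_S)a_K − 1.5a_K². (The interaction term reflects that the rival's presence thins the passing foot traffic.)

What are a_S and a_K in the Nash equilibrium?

Expanding Sal's payoff: 26a_S − 2a_Ka_S − 4a_S².
∂π/∂a_S = 26 − 2a_K − 8a_S = 0, so a_S = 3.25 − 0.25a_K.
Likewise for Kim: a_K = 12 − (2/3)a_S.
Solving the two reaction functions simultaneously: (1 − (−0.25)(−2/3))a_S = 3.25 − 0.25·12, so (5/6)a_S = 0.25 and a_S = 0.3.
Then a_K = 12 − (2/3)·0.3 = 11.8.

0.3, 11.8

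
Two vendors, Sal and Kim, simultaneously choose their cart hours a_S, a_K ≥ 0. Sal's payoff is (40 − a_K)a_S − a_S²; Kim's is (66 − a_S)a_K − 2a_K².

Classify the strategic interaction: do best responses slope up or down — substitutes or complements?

Expanding Sal's payoff: 40a_S − a_Ka_S − a_S².
∂π/∂a_S = 40 − a_K − 2a_S = 0, so a_S = 20 − 0.5a_K.
The best-response slope da_S/da_K = −0.5 < 0: the reaction function is downward-sloping, so the choices are strategic substitutes.

strategic substitutes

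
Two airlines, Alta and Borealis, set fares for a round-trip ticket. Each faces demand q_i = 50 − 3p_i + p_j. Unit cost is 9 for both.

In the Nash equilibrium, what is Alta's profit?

Alta's profit: π = (p_{Alta} − 9)(50 − 3p_{Alta} + p_{Borealis}).
∂π/∂p_{Alta} = 77 − 6p_{Alta} + p_{Borealis} = 0 ⇒ p_{Alta} = 77/6 + (1/6)p_{Borealis}.
The game is symmetric, so in equilibrium p_{Borealis} = p_{Alta}: the reaction function gives (5/6)p_{Alta} = 77/6, hence p_{Alta} = 15.4.
q_{Alta} = 50 − 3·15.4 + 15.4 = 19.2.
Profit = (15.4 − 9)·19.2 = 122.88.

122.88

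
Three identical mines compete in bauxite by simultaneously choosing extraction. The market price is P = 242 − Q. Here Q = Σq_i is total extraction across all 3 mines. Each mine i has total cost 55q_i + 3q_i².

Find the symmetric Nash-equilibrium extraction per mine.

A representative mine's profit is π_i = q_i(242 − Q) − 55q_i − 3q_i², with Q = q_i + Σ_{j≠i} q_j.
First-order condition: 187 − 8q_i − Σ_{j≠i} q_j = 0.
Imposing symmetry (q_j = q for all j) turns Σ_{j≠i} q_j into 2q, so 187 = 10q and q = 18.7.

18.7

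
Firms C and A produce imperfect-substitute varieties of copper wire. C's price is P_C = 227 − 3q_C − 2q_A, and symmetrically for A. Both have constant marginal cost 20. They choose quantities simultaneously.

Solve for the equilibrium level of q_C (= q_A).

25.875

Firm C's profit: π = q_C(227 − 3q_C − 2q_A) − 20q_C.
∂π/∂q_C = 207 − 6q_C − 2q_A = 0 ⇒ q_C = 34.5 − (1/3)q_A.
The game is symmetric, so in equilibrium q_A = q_C: the reaction function gives (4/3)q_C = 34.5, hence q_C = 25.875.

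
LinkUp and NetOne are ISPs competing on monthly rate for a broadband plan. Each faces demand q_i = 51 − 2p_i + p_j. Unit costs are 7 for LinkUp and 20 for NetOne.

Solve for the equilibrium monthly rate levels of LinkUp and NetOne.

LinkUp's profit: π = (p_{LinkUp} − 7)(51 − 2p_{LinkUp} + p_{NetOne}).
∂π/∂p_{LinkUp} = 65 − 4p_{LinkUp} + p_{NetOne} = 0 ⇒ p_{LinkUp} = 16.25 + 0.25p_{NetOne}.
Similarly p_{NetOne} = 22.75 + 0.25p_{LinkUp}.
Solving the two reaction functions simultaneously: (1 − (0.25)(0.25))p_{LinkUp} = 16.25 + 0.25·22.75, so 0.9375p_{LinkUp} = 21.9375 and p_{LinkUp} = 23.4.
Then p_{NetOne} = 22.75 + 0.25·23.4 = 28.6.

23.4, 28.6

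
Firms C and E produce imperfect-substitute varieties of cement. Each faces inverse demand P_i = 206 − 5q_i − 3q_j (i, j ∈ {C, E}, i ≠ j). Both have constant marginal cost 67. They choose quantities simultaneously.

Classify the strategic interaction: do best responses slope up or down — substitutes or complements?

strategic substitutes

Firm C's profit: π = q_C(206 − 5q_C − 3q_E) − 67q_C.
∂π/∂q_C = 139 − 10q_C − 3q_E = 0 ⇒ q_C = 13.9 − 0.3q_E.
The best-response slope dq_C/dq_E = −0.3 < 0: the reaction function is downward-sloping, so the choices are strategic substitutes.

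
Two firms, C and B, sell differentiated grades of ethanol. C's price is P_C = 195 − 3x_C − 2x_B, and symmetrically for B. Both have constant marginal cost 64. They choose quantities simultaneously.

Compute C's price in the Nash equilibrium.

Firm C's profit: π = x_C(195 − 3x_C − 2x_B) − 64x_C.
∂π/∂x_C = 131 − 6x_C − 2x_B = 0 ⇒ x_C = 131/6 − (1/3)x_B.
The game is symmetric, so in equilibrium x_B = x_C: the reaction function gives (4/3)x_C = 131/6, hence x_C = 16.375.
P_C = 195 − 3·16.375 − 2·16.375 = 113.125.

113.125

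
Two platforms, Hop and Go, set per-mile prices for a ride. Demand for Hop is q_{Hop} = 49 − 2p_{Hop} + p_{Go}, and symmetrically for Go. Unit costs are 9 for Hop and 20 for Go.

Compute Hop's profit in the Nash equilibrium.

Hop's profit: π = (p_{Hop} − 9)(49 − 2p_{Hop} + p_{Go}).
∂π/∂p_{Hop} = 67 − 4p_{Hop} + p_{Go} = 0 ⇒ p_{Hop} = 16.75 + 0.25p_{Go}.
Similarly p_{Go} = 22.25 + 0.25p_{Hop}.
Solving the two reaction functions simultaneously: (1 − (0.25)(0.25))p_{Hop} = 16.75 + 0.25·22.25, so 0.9375p_{Hop} = 22.3125 and p_{Hop} = 23.8.
Then p_{Go} = 22.25 + 0.25·23.8 = 28.2.
q_{Hop} = 49 − 2·23.8 + 28.2 = 29.6.
Profit = (23.8 − 9)·29.6 = 438.08.

438.08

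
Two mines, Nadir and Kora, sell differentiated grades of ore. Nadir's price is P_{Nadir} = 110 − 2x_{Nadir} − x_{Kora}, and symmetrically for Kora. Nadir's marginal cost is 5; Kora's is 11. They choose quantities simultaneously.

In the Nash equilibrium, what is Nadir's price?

Mine Nadir's profit: π = x_{Nadir}(110 − 2x_{Nadir} − x_{Kora}) − 5x_{Nadir}.
∂π/∂x_{Nadir} = 105 − 4x_{Nadir} − x_{Kora} = 0 ⇒ x_{Nadir} = 26.25 − 0.25x_{Kora}.
Similarly x_{Kora} = 24.75 − 0.25x_{Nadir}.
Solving the two reaction functions simultaneously: (1 − (−0.25)(−0.25))x_{Nadir} = 26.25 − 0.25·24.75, so 0.9375x_{Nadir} = 20.0625 and x_{Nadir} = 21.4.
Then x_{Kora} = 24.75 − 0.25·21.4 = 19.4.
P_{Nadir} = 110 − 2·21.4 − 19.4 = 47.8.

47.8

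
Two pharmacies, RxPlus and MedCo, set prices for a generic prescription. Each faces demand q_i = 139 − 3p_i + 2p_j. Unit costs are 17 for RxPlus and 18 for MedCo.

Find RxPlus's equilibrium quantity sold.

92.0625

RxPlus's profit: π = (p_{RxPlus} − 17)(139 − 3p_{RxPlus} + 2p_{MedCo}).
∂π/∂p_{RxPlus} = 190 − 6p_{RxPlus} + 2p_{MedCo} = 0 ⇒ p_{RxPlus} = 95/3 + (1/3)p_{MedCo}.
Similarly p_{MedCo} = 193/6 + (1/3)p_{RxPlus}.
Solving the two reaction functions simultaneously: (1 − (1/3)(1/3))p_{RxPlus} = 95/3 + (1/3)·(193/6), so (8/9)p_{RxPlus} = 763/18 and p_{RxPlus} = 47.6875.
Then p_{MedCo} = 193/6 + (1/3)·47.6875 = 48.0625.
q_{RxPlus} = 139 − 3·47.6875 + 2·48.0625 = 92.0625.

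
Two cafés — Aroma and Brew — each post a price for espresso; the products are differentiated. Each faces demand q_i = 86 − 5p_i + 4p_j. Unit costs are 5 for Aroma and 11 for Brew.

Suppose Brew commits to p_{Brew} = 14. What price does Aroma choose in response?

16.7

Aroma's profit: π = (p_{Aroma} − 5)(86 − 5p_{Aroma} + 4p_{Brew}).
∂π/∂p_{Aroma} = 111 − 10p_{Aroma} + 4p_{Brew} = 0 ⇒ p_{Aroma} = 11.1 + 0.4p_{Brew}.
At p_{Brew} = 14: p_{Aroma} = 11.1 + 0.4·14 = 16.7.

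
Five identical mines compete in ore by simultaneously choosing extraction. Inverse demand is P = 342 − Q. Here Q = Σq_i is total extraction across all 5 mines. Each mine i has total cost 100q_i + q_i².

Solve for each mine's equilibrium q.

30.25

A representative mine's profit is π_i = q_i(342 − Q) − 100q_i − q_i², with Q = q_i + Σ_{j≠i} q_j.
First-order condition: 242 − 4q_i − Σ_{j≠i} q_j = 0.
In a symmetric equilibrium every mine chooses the same q, so Σ_{j≠i} q_j = 4q. The condition becomes 242 − 8q = 0, giving q = 242/8 = 30.25.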